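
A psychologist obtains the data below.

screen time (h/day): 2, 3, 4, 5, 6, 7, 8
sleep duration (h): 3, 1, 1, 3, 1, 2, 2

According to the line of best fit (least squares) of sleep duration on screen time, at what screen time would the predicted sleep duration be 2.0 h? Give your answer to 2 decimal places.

1.00

n = 7, Σx = 35, Σy = 13, Σxy = 64, Σx² = 203
Sxx = Σx² − (Σx)²/n = 203 − 175 = 28
Sxy = Σxy − (Σx)(Σy)/n = 64 − 65 = -1
b = Sxy/Sxx = -1/28 = -0.035714
a = ȳ − b·x̄ = 1.857143 − (-0.035714)·5 = 2.035714
Set a + b·x = 2.0: x = (2.0 − 2.035714) / (-0.035714) = 1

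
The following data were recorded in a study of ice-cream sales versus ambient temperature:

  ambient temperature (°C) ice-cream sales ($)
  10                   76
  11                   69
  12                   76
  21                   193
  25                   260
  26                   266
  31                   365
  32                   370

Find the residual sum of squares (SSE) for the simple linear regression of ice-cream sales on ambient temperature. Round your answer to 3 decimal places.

1243.421

n = 8, Σx = 168, Σy = 1675, Σxy = 43055, Σx² = 4092, Σy² = 462043
Sxx = Σx² − (Σx)²/n = 4092 − 3528 = 564
Sxy = Σxy − (Σx)(Σy)/n = 43055 − 35175 = 7880
Syy = Σy² − (Σy)²/n = 462043 − 350703.125 = 111339.875
b = Sxy/Sxx = 7880/564 = 13.971631
SSE = Syy − b·Sxy = 111339.875 − 13.971631·7880 = 1243.421099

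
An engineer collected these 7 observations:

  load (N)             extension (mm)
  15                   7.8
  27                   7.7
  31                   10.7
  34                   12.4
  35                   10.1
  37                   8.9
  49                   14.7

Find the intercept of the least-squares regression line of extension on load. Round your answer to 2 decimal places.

3.89

n = 7, Σx = 228, Σy = 72.3, Σxy = 2481.3, Σx² = 8066
Sxx = Σx² − (Σx)²/n = 8066 − 7426.285714 = 639.714286
Sxy = Σxy − (Σx)(Σy)/n = 2481.3 − 2354.914286 = 126.385714
b = Sxy/Sxx = 126.385714/639.714286 = 0.197566
a = ȳ − b·x̄ = 10.328571 − 0.197566·32.571429 = 3.893569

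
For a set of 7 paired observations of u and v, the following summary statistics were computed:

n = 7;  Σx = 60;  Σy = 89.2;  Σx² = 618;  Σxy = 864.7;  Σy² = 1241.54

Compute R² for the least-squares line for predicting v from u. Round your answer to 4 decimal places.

0.9217

Sxx = Σx² − (Σx)²/n = 618 − 514.285714 = 103.714286
Sxy = Σxy − (Σx)(Σy)/n = 864.7 − 764.571429 = 100.128571
Syy = Σy² − (Σy)²/n = 1241.54 − 1136.662857 = 104.877143
R² = Sxy²/(Sxx·Syy) = (100.128571)²/(103.714286·104.877143) = 0.921715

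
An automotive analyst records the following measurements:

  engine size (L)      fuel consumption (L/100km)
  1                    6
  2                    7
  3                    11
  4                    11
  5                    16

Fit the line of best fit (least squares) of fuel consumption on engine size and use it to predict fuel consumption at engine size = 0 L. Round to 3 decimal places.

n = 5, Σx = 15, Σy = 51, Σxy = 177, Σx² = 55
Sxx = Σx² − (Σx)²/n = 55 − 45 = 10
Sxy = Σxy − (Σx)(Σy)/n = 177 − 153 = 24
b = Sxy/Sxx = 24/10 = 2.4
a = ȳ − b·x̄ = 10.2 − 2.4·3 = 3
ŷ(0) = a + b·0 = 3 + 2.4·0 = 3

3.000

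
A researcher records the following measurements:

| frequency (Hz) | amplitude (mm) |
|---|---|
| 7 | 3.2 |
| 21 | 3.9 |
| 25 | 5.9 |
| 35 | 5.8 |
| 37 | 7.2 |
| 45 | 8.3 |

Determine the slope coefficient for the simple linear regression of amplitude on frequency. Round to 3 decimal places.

0.134

n = 6, Σx = 170, Σy = 34.3, Σxy = 1094.7, Σx² = 5734
Sxx = Σx² − (Σx)²/n = 5734 − 4816.666667 = 917.333333
Sxy = Σxy − (Σx)(Σy)/n = 1094.7 − 971.833333 = 122.866667
b = Sxy/Sxx = 122.866667/917.333333 = 0.133939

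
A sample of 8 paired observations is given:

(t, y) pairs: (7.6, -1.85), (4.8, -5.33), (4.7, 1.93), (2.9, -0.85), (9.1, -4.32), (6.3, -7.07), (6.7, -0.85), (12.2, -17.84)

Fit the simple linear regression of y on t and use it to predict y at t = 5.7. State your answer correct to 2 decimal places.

-2.78

n = 8, Σx = 54.3, Σy = -36.18, Σxy = -340.234, Σx² = 427.53
Sxx = Σx² − (Σx)²/n = 427.53 − 368.56125 = 58.96875
Sxy = Σxy − (Σx)(Σy)/n = -340.234 − (-245.57175) = -94.66225
b = Sxy/Sxx = -94.66225/58.96875 = -1.605295
a = ȳ − b·x̄ = -4.5225 − (-1.605295)·6.7875 = 6.373441
ŷ(5.7) = a + b·5.7 = 6.373441 + (-1.605295)·5.7 = -2.776741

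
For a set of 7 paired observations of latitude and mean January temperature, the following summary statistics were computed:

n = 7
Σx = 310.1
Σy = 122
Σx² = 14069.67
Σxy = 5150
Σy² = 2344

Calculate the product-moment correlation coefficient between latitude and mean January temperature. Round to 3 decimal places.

Sxx = Σx² − (Σx)²/n = 14069.67 − 13737.43 = 332.24
Sxy = Σxy − (Σx)(Σy)/n = 5150 − 5404.6 = -254.6
Syy = Σy² − (Σy)²/n = 2344 − 2126.285714 = 217.714286
r = Sxy/√(Sxx·Syy) = -254.6/√(72333.394286) = -254.6/268.948683 = -0.946649

-0.947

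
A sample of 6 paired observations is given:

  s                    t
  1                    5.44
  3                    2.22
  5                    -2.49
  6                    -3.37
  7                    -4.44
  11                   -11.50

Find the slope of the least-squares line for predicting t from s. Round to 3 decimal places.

-1.687

n = 6, Σx = 33, Σy = -14.14, Σxy = -178.15, Σx² = 241
Sxx = Σx² − (Σx)²/n = 241 − 181.5 = 59.5
Sxy = Σxy − (Σx)(Σy)/n = -178.15 − (-77.77) = -100.38
b = Sxy/Sxx = -100.38/59.5 = -1.687059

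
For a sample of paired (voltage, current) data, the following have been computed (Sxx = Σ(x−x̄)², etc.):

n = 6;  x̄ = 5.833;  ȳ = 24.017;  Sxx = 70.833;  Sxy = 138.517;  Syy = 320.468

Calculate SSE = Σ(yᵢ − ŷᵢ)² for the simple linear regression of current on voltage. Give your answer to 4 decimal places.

49.5920

b = Sxy/Sxx = 138.517/70.833 = 1.955543
SSE = Syy − b·Sxy = 320.468 − 1.955543·138.517 = 49.592006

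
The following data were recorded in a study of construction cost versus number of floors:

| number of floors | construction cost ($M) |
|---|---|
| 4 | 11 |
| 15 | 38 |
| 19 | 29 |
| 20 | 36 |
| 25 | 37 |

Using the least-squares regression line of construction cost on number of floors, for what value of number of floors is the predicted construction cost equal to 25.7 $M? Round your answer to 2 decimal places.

n = 5, Σx = 83, Σy = 151, Σxy = 2810, Σx² = 1627
Sxx = Σx² − (Σx)²/n = 1627 − 1377.8 = 249.2
Sxy = Σxy − (Σx)(Σy)/n = 2810 − 2506.6 = 303.4
b = Sxy/Sxx = 303.4/249.2 = 1.217496
a = ȳ − b·x̄ = 30.2 − 1.217496·16.6 = 9.989567
Set a + b·x = 25.7: x = (25.7 − 9.989567) / 1.217496 = 12.903889

12.90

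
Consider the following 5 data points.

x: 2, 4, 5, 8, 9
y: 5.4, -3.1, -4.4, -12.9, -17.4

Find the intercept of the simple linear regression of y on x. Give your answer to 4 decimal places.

n = 5, Σx = 28, Σy = -32.4, Σxy = -283.4, Σx² = 190
Sxx = Σx² − (Σx)²/n = 190 − 156.8 = 33.2
Sxy = Σxy − (Σx)(Σy)/n = -283.4 − (-181.44) = -101.96
b = Sxy/Sxx = -101.96/33.2 = -3.071084
a = ȳ − b·x̄ = -6.48 − (-3.071084)·5.6 = 10.718072

10.7181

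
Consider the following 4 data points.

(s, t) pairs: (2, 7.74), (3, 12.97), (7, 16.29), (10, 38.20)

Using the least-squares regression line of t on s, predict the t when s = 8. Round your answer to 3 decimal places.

n = 4, Σx = 22, Σy = 75.2, Σxy = 550.42, Σx² = 162
Sxx = Σx² − (Σx)²/n = 162 − 121 = 41
Sxy = Σxy − (Σx)(Σy)/n = 550.42 − 413.6 = 136.82
b = Sxy/Sxx = 136.82/41 = 3.337073
a = ȳ − b·x̄ = 18.8 − 3.337073·5.5 = 0.446098
ŷ(8) = a + b·8 = 0.446098 + 3.337073·8 = 27.142683

27.143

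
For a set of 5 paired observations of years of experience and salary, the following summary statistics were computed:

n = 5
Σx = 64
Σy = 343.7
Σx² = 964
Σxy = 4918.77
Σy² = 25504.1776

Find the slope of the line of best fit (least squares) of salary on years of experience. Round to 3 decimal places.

3.587

Sxx = Σx² − (Σx)²/n = 964 − 819.2 = 144.8
Sxy = Σxy − (Σx)(Σy)/n = 4918.77 − 4399.36 = 519.41
b = Sxy/Sxx = 519.41/144.8 = 3.587086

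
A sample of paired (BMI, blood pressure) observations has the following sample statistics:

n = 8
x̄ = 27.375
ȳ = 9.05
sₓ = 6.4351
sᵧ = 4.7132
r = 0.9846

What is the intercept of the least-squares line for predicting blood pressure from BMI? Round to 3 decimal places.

b = r · sᵧ/sₓ = 0.9846 · 4.7132/6.4351 = 0.721141
a = ȳ − b·x̄ = 9.05 − 0.721141·27.375 = -10.691245

-10.691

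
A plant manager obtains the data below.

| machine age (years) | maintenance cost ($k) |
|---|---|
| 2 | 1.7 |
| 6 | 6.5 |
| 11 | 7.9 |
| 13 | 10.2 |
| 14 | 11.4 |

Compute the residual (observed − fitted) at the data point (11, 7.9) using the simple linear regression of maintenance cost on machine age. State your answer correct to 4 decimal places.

n = 5, Σx = 46, Σy = 37.7, Σxy = 421.5, Σx² = 526
Sxx = Σx² − (Σx)²/n = 526 − 423.2 = 102.8
Sxy = Σxy − (Σx)(Σy)/n = 421.5 − 346.84 = 74.66
b = Sxy/Sxx = 74.66/102.8 = 0.726265
a = ȳ − b·x̄ = 7.54 − 0.726265·9.2 = 0.858366
ŷ(11) = 0.858366 + 0.726265·11 = 8.847276
residual = y − ŷ = 7.9 − 8.847276 = -0.947276

-0.9473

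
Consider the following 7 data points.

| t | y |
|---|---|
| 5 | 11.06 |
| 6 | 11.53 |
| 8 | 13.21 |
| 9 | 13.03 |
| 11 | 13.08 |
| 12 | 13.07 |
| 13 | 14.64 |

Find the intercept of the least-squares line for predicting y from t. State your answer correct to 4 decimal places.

9.6217

n = 7, Σx = 64, Σy = 89.62, Σxy = 838.47, Σx² = 640
Sxx = Σx² − (Σx)²/n = 640 − 585.142857 = 54.857143
Sxy = Σxy − (Σx)(Σy)/n = 838.47 − 819.382857 = 19.087143
b = Sxy/Sxx = 19.087143/54.857143 = 0.347943
a = ȳ − b·x̄ = 12.802857 − 0.347943·9.142857 = 9.621667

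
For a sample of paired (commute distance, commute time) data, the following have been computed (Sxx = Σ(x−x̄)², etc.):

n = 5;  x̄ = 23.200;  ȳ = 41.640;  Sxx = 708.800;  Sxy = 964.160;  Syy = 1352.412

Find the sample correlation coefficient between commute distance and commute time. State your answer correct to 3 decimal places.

0.985

r = Sxy/√(Sxx·Syy) = 964.16/√(958589.6256) = 964.16/979.075904 = 0.984765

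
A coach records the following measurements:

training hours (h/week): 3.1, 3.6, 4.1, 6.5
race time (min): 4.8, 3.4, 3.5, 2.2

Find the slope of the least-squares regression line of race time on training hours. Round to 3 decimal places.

-0.639

n = 4, Σx = 17.3, Σy = 13.9, Σxy = 55.77, Σx² = 81.63
Sxx = Σx² − (Σx)²/n = 81.63 − 74.8225 = 6.8075
Sxy = Σxy − (Σx)(Σy)/n = 55.77 − 60.1175 = -4.3475
b = Sxy/Sxx = -4.3475/6.8075 = -0.638634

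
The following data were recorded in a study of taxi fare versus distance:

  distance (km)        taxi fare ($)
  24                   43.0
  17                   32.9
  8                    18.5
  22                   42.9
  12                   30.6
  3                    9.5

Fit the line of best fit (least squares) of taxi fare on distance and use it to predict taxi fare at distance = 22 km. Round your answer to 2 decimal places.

n = 6, Σx = 86, Σy = 177.4, Σxy = 3078.8, Σx² = 1566
Sxx = Σx² − (Σx)²/n = 1566 − 1232.666667 = 333.333333
Sxy = Σxy − (Σx)(Σy)/n = 3078.8 − 2542.733333 = 536.066667
b = Sxy/Sxx = 536.066667/333.333333 = 1.6082
a = ȳ − b·x̄ = 29.566667 − 1.6082·14.333333 = 6.5158
ŷ(22) = a + b·22 = 6.5158 + 1.6082·22 = 41.8962

41.90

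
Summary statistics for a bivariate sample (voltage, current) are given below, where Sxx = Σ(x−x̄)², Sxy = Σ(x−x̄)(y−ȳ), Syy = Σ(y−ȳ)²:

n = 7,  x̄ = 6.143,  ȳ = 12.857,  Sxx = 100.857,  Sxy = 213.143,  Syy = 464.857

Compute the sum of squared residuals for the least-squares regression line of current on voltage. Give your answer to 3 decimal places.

14.418

b = Sxy/Sxx = 213.143/100.857 = 2.113319
SSE = Syy − b·Sxy = 464.857 − 2.113319·213.143 = 14.417879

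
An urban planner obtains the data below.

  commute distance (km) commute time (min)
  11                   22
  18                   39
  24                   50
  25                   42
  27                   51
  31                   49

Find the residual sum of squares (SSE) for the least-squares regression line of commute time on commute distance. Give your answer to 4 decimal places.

n = 6, Σx = 136, Σy = 253, Σxy = 6090, Σx² = 3336, Σy² = 11271
Sxx = Σx² − (Σx)²/n = 3336 − 3082.666667 = 253.333333
Sxy = Σxy − (Σx)(Σy)/n = 6090 − 5734.666667 = 355.333333
Syy = Σy² − (Σy)²/n = 11271 − 10668.166667 = 602.833333
b = Sxy/Sxx = 355.333333/253.333333 = 1.402632
SSE = Syy − b·Sxy = 602.833333 − 1.402632·355.333333 = 104.431579

104.4316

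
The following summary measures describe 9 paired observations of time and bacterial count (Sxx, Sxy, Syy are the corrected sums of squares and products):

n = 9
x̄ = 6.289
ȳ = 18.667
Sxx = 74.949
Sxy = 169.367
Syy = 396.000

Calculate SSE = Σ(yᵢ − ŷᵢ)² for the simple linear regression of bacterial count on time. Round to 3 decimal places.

b = Sxy/Sxx = 169.367/74.949 = 2.259763
SSE = Syy − b·Sxy = 396 − 2.259763·169.367 = 13.270668

13.271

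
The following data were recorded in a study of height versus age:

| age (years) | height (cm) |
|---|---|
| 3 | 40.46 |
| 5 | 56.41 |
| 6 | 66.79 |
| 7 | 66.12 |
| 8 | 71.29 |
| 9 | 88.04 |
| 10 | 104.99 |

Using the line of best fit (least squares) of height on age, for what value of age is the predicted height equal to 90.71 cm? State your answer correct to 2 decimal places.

9.26

n = 7, Σx = 48, Σy = 494.1, Σxy = 3679.59, Σx² = 364
Sxx = Σx² − (Σx)²/n = 364 − 329.142857 = 34.857143
Sxy = Σxy − (Σx)(Σy)/n = 3679.59 − 3388.114286 = 291.475714
b = Sxy/Sxx = 291.475714/34.857143 = 8.362008
a = ȳ − b·x̄ = 70.585714 − 8.362008·6.857143 = 13.246230
Set a + b·x = 90.71: x = (90.71 − 13.246230) / 8.362008 = 9.263776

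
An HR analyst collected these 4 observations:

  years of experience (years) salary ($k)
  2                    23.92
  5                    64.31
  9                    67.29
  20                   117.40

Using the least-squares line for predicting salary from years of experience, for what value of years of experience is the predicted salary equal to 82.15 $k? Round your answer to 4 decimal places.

11.9873

n = 4, Σx = 36, Σy = 272.92, Σxy = 3323, Σx² = 510
Sxx = Σx² − (Σx)²/n = 510 − 324 = 186
Sxy = Σxy − (Σx)(Σy)/n = 3323 − 2456.28 = 866.72
b = Sxy/Sxx = 866.72/186 = 4.659785
a = ȳ − b·x̄ = 68.23 − 4.659785·9 = 26.291935
Set a + b·x = 82.15: x = (82.15 − 26.291935) / 4.659785 = 11.987262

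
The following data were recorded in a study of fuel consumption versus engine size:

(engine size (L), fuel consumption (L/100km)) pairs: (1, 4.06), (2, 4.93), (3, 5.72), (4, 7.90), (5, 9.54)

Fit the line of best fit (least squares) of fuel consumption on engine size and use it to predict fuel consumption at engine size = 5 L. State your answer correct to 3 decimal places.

n = 5, Σx = 15, Σy = 32.15, Σxy = 110.38, Σx² = 55
Sxx = Σx² − (Σx)²/n = 55 − 45 = 10
Sxy = Σxy − (Σx)(Σy)/n = 110.38 − 96.45 = 13.93
b = Sxy/Sxx = 13.93/10 = 1.393
a = ȳ − b·x̄ = 6.43 − 1.393·3 = 2.251
ŷ(5) = a + b·5 = 2.251 + 1.393·5 = 9.216

9.216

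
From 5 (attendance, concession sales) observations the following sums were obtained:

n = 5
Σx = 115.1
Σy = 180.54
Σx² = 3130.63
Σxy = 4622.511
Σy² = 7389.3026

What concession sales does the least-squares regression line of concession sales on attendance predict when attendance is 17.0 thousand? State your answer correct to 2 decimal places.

Sxx = Σx² − (Σx)²/n = 3130.63 − 2649.602 = 481.028
Sxy = Σxy − (Σx)(Σy)/n = 4622.511 − 4156.0308 = 466.4802
b = Sxy/Sxx = 466.4802/481.028 = 0.969757
a = ȳ − b·x̄ = 36.108 − 0.969757·23.02 = 13.784197
ŷ(17.0) = a + b·17.0 = 13.784197 + 0.969757·17 = 30.270064

30.27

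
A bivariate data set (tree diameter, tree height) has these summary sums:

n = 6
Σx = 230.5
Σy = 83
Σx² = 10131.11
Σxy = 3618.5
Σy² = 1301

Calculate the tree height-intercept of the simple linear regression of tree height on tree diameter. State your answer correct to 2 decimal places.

Sxx = Σx² − (Σx)²/n = 10131.11 − 8855.041667 = 1276.068333
Sxy = Σxy − (Σx)(Σy)/n = 3618.5 − 3188.583333 = 429.916667
b = Sxy/Sxx = 429.916667/1276.068333 = 0.336907
a = ȳ − b·x̄ = 13.833333 − 0.336907·38.416667 = 0.890480

0.89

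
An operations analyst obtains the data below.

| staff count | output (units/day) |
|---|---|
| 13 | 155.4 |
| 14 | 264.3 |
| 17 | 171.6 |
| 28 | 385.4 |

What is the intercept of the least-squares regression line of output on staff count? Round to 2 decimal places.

n = 4, Σx = 72, Σy = 976.7, Σxy = 19428.8, Σx² = 1438
Sxx = Σx² − (Σx)²/n = 1438 − 1296 = 142
Sxy = Σxy − (Σx)(Σy)/n = 19428.8 − 17580.6 = 1848.2
b = Sxy/Sxx = 1848.2/142 = 13.015493
a = ȳ − b·x̄ = 244.175 − 13.015493·18 = 9.896127

9.90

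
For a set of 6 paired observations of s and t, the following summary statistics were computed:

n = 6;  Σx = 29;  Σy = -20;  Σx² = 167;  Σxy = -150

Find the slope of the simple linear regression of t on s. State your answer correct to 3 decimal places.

-1.988

Sxx = Σx² − (Σx)²/n = 167 − 140.166667 = 26.833333
Sxy = Σxy − (Σx)(Σy)/n = -150 − (-96.666667) = -53.333333
b = Sxy/Sxx = -53.333333/26.833333 = -1.987578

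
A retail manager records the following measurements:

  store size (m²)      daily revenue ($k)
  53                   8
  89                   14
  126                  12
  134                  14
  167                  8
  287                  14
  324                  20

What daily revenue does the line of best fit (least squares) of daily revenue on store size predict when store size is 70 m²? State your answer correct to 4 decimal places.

10.0714

n = 7, Σx = 1180, Σy = 90, Σxy = 16892, Σx² = 259796
Sxx = Σx² − (Σx)²/n = 259796 − 198914.285714 = 60881.714286
Sxy = Σxy − (Σx)(Σy)/n = 16892 − 15171.428571 = 1720.571429
b = Sxy/Sxx = 1720.571429/60881.714286 = 0.028261
a = ȳ − b·x̄ = 12.857143 − 0.028261·168.571429 = 8.093164
ŷ(70) = a + b·70 = 8.093164 + 0.028261·70 = 10.071427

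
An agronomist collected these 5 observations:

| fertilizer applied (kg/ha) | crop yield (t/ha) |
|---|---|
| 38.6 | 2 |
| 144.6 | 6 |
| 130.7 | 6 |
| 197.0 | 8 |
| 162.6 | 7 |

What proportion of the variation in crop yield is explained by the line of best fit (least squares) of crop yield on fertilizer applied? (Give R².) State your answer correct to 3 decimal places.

0.989

n = 5, Σx = 673.5, Σy = 29, Σxy = 4443.2, Σx² = 104729.37, Σy² = 189
Sxx = Σx² − (Σx)²/n = 104729.37 − 90720.45 = 14008.92
Sxy = Σxy − (Σx)(Σy)/n = 4443.2 − 3906.3 = 536.9
Syy = Σy² − (Σy)²/n = 189 − 168.2 = 20.8
R² = Sxy²/(Sxx·Syy) = (536.9)²/(14008.92·20.8) = 0.989279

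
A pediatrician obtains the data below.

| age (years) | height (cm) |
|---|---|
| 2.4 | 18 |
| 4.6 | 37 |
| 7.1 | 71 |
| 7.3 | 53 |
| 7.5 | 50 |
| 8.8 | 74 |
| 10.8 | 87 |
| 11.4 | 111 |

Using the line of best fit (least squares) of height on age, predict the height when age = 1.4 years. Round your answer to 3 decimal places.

5.625

n = 8, Σx = 59.9, Σy = 501, Σxy = 4335.6, Σx² = 510.91
Sxx = Σx² − (Σx)²/n = 510.91 − 448.50125 = 62.40875
Sxy = Σxy − (Σx)(Σy)/n = 4335.6 − 3751.2375 = 584.3625
b = Sxy/Sxx = 584.3625/62.40875 = 9.363471
a = ȳ − b·x̄ = 62.625 − 9.363471·7.4875 = -7.483987
ŷ(1.4) = a + b·1.4 = -7.483987 + 9.363471·1.4 = 5.624872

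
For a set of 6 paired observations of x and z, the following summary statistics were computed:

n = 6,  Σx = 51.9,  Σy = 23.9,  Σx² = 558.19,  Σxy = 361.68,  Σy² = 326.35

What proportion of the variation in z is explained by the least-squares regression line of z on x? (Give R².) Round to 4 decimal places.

Sxx = Σx² − (Σx)²/n = 558.19 − 448.935 = 109.255
Sxy = Σxy − (Σx)(Σy)/n = 361.68 − 206.735 = 154.945
Syy = Σy² − (Σy)²/n = 326.35 − 95.201667 = 231.148333
R² = Sxy²/(Sxx·Syy) = (154.945)²/(109.255·231.148333) = 0.950655

0.9507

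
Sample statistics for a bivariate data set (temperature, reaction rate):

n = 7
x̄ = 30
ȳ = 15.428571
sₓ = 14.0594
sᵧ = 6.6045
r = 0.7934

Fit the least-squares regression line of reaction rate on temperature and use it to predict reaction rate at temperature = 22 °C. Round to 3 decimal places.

12.447

b = r · sᵧ/sₓ = 0.7934 · 6.6045/14.0594 = 0.372705
a = ȳ − b·x̄ = 15.428571 − 0.372705·30 = 4.247418
ŷ(22) = a + b·22 = 4.247418 + 0.372705·22 = 12.446930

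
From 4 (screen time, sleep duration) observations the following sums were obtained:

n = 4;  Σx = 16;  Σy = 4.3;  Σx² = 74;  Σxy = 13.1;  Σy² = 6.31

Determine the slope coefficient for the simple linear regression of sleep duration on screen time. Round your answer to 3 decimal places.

-0.410

Sxx = Σx² − (Σx)²/n = 74 − 64 = 10
Sxy = Σxy − (Σx)(Σy)/n = 13.1 − 17.2 = -4.1
b = Sxy/Sxx = -4.1/10 = -0.41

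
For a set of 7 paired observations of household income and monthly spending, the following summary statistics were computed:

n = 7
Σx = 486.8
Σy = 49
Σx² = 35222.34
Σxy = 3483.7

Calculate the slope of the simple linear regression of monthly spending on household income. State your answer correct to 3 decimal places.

0.056

Sxx = Σx² − (Σx)²/n = 35222.34 − 33853.462857 = 1368.877143
Sxy = Σxy − (Σx)(Σy)/n = 3483.7 − 3407.6 = 76.1
b = Sxy/Sxx = 76.1/1368.877143 = 0.055593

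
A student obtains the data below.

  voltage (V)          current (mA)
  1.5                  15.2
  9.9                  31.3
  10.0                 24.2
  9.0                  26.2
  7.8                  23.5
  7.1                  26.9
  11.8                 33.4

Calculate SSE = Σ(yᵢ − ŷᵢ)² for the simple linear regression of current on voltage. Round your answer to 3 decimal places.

42.853

n = 7, Σx = 57.1, Σy = 180.7, Σxy = 1578.88, Σx² = 531.75, Σy² = 4874.23
Sxx = Σx² − (Σx)²/n = 531.75 − 465.772857 = 65.977143
Sxy = Σxy − (Σx)(Σy)/n = 1578.88 − 1473.995714 = 104.884286
Syy = Σy² − (Σy)²/n = 4874.23 − 4664.641429 = 209.588571
b = Sxy/Sxx = 104.884286/65.977143 = 1.589706
SSE = Syy − b·Sxy = 209.588571 − 1.589706·104.884286 = 42.853352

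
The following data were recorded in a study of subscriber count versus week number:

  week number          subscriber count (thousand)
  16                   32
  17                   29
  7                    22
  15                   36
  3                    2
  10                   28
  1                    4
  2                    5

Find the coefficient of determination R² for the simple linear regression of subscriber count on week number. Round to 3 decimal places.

n = 8, Σx = 71, Σy = 158, Σxy = 1999, Σx² = 933, Σy² = 4474
Sxx = Σx² − (Σx)²/n = 933 − 630.125 = 302.875
Sxy = Σxy − (Σx)(Σy)/n = 1999 − 1402.25 = 596.75
Syy = Σy² − (Σy)²/n = 4474 − 3120.5 = 1353.5
R² = Sxy²/(Sxx·Syy) = (596.75)²/(302.875·1353.5) = 0.868687

0.869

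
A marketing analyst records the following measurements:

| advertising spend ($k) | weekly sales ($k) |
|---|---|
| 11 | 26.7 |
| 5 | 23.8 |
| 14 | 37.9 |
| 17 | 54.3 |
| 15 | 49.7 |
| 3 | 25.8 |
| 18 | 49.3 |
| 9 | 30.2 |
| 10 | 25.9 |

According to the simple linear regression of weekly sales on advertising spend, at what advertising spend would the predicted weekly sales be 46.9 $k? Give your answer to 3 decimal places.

n = 9, Σx = 102, Σy = 323.6, Σxy = 4107.5, Σx² = 1370
Sxx = Σx² − (Σx)²/n = 1370 − 1156 = 214
Sxy = Σxy − (Σx)(Σy)/n = 4107.5 − 3667.466667 = 440.033333
b = Sxy/Sxx = 440.033333/214 = 2.056231
a = ȳ − b·x̄ = 35.955556 − 2.056231·11.333333 = 12.651610
Set a + b·x = 46.9: x = (46.9 − 12.651610) / 2.056231 = 16.655910

16.656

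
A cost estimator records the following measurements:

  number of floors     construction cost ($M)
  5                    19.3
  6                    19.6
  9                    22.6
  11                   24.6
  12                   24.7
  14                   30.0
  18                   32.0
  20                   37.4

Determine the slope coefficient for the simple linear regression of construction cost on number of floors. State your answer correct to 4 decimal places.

1.1684

n = 8, Σx = 95, Σy = 210.2, Σxy = 2728.5, Σx² = 1327
Sxx = Σx² − (Σx)²/n = 1327 − 1128.125 = 198.875
Sxy = Σxy − (Σx)(Σy)/n = 2728.5 − 2496.125 = 232.375
b = Sxy/Sxx = 232.375/198.875 = 1.168448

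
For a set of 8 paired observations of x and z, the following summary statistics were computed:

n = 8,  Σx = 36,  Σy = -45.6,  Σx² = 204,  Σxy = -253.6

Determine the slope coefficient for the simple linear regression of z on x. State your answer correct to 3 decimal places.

-1.152

Sxx = Σx² − (Σx)²/n = 204 − 162 = 42
Sxy = Σxy − (Σx)(Σy)/n = -253.6 − (-205.2) = -48.4
b = Sxy/Sxx = -48.4/42 = -1.152381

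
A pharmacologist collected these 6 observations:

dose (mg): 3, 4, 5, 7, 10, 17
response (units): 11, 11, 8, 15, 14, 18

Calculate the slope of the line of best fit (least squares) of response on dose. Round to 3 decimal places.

n = 6, Σx = 46, Σy = 77, Σxy = 668, Σx² = 488
Sxx = Σx² − (Σx)²/n = 488 − 352.666667 = 135.333333
Sxy = Σxy − (Σx)(Σy)/n = 668 − 590.333333 = 77.666667
b = Sxy/Sxx = 77.666667/135.333333 = 0.573892

0.574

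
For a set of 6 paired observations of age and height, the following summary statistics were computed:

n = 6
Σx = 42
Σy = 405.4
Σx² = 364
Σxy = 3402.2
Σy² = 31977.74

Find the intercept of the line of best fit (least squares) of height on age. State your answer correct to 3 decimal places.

11.127

Sxx = Σx² − (Σx)²/n = 364 − 294 = 70
Sxy = Σxy − (Σx)(Σy)/n = 3402.2 − 2837.8 = 564.4
b = Sxy/Sxx = 564.4/70 = 8.062857
a = ȳ − b·x̄ = 67.566667 − 8.062857·7 = 11.126667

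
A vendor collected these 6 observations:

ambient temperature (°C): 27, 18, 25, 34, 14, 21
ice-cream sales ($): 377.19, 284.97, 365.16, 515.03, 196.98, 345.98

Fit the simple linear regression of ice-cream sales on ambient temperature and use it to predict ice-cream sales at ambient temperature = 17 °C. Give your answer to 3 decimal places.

257.394

n = 6, Σx = 139, Σy = 2085.31, Σxy = 51976.91, Σx² = 3471
Sxx = Σx² − (Σx)²/n = 3471 − 3220.166667 = 250.833333
Sxy = Σxy − (Σx)(Σy)/n = 51976.91 − 48309.681667 = 3667.228333
b = Sxy/Sxx = 3667.228333/250.833333 = 14.620179
a = ȳ − b·x̄ = 347.551667 − 14.620179·23.166667 = 8.850844
ŷ(17) = a + b·17 = 8.850844 + 14.620179·17 = 257.393894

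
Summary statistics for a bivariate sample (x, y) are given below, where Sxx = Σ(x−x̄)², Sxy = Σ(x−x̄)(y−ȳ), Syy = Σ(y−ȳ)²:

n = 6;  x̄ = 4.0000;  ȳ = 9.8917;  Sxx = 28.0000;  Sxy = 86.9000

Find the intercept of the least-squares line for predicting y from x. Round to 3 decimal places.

b = Sxy/Sxx = 86.9/28 = 3.103571
a = ȳ − b·x̄ = 9.8917 − 3.103571·4 = -2.522586

-2.523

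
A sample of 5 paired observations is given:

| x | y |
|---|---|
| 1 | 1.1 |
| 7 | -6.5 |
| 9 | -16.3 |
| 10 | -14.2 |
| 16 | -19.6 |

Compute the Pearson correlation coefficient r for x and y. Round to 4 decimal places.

-0.9370

n = 5, Σx = 43, Σy = -55.5, Σxy = -646.7, Σx² = 487, Σy² = 894.95
Sxx = Σx² − (Σx)²/n = 487 − 369.8 = 117.2
Sxy = Σxy − (Σx)(Σy)/n = -646.7 − (-477.3) = -169.4
Syy = Σy² − (Σy)²/n = 894.95 − 616.05 = 278.9
r = Sxy/√(Sxx·Syy) = -169.4/√(32687.08) = -169.4/180.795686 = -0.936969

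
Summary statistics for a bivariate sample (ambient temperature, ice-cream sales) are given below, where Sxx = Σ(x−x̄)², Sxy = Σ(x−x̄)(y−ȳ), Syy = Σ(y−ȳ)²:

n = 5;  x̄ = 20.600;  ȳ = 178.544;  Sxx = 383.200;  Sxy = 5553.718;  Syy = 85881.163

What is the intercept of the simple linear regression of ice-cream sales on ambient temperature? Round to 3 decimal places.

b = Sxy/Sxx = 5553.718/383.2 = 14.493001
a = ȳ − b·x̄ = 178.544 − 14.493001·20.6 = -120.011822

-120.012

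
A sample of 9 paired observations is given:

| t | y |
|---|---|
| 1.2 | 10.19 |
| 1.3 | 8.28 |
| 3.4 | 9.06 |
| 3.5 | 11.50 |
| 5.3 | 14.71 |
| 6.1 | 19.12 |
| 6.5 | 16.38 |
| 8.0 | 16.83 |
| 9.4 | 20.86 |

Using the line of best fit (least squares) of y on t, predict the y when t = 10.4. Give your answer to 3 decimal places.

n = 9, Σx = 44.7, Σy = 126.93, Σxy = 725.835, Σx² = 286.85
Sxx = Σx² − (Σx)²/n = 286.85 − 222.01 = 64.84
Sxy = Σxy − (Σx)(Σy)/n = 725.835 − 630.419 = 95.416
b = Sxy/Sxx = 95.416/64.84 = 1.471561
a = ȳ − b·x̄ = 14.103333 − 1.471561·4.966667 = 6.794582
ŷ(10.4) = a + b·10.4 = 6.794582 + 1.471561·10.4 = 22.098813

22.099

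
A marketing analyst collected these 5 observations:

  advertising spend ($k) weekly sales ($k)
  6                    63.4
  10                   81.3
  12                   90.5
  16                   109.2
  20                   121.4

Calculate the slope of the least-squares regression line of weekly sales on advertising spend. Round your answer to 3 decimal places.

n = 5, Σx = 64, Σy = 465.8, Σxy = 6454.6, Σx² = 936
Sxx = Σx² − (Σx)²/n = 936 − 819.2 = 116.8
Sxy = Σxy − (Σx)(Σy)/n = 6454.6 − 5962.24 = 492.36
b = Sxy/Sxx = 492.36/116.8 = 4.215411

4.215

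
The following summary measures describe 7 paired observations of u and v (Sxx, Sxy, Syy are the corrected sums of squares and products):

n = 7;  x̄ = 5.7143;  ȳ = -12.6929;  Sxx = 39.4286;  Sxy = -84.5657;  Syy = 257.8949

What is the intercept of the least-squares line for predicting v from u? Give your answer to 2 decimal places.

b = Sxy/Sxx = -84.5657/39.4286 = -2.144781
a = ȳ − b·x̄ = -12.6929 − (-2.144781)·5.7143 = -0.436980

-0.44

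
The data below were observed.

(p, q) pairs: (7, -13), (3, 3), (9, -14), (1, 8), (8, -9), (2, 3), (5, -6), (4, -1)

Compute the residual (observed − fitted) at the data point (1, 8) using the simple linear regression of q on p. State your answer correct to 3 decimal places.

n = 8, Σx = 39, Σy = -29, Σxy = -300, Σx² = 249
Sxx = Σx² − (Σx)²/n = 249 − 190.125 = 58.875
Sxy = Σxy − (Σx)(Σy)/n = -300 − (-141.375) = -158.625
b = Sxy/Sxx = -158.625/58.875 = -2.694268
a = ȳ − b·x̄ = -3.625 − (-2.694268)·4.875 = 9.509554
ŷ(1) = 9.509554 + (-2.694268)·1 = 6.815287
residual = y − ŷ = 8 − 6.815287 = 1.184713

1.185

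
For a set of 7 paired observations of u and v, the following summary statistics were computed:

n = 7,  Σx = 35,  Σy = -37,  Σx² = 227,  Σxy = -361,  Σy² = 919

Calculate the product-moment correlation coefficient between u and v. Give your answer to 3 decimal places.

Sxx = Σx² − (Σx)²/n = 227 − 175 = 52
Sxy = Σxy − (Σx)(Σy)/n = -361 − (-185) = -176
Syy = Σy² − (Σy)²/n = 919 − 195.571429 = 723.428571
r = Sxy/√(Sxx·Syy) = -176/√(37618.285714) = -176/193.954339 = -0.907430

-0.907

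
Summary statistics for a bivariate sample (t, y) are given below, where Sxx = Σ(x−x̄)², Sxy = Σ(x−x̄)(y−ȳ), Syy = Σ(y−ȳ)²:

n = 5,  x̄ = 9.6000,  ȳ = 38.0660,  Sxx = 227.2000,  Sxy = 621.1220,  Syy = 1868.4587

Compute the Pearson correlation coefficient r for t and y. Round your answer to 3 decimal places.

r = Sxy/√(Sxx·Syy) = 621.122/√(424513.81664) = 621.122/651.547248 = 0.953303

0.953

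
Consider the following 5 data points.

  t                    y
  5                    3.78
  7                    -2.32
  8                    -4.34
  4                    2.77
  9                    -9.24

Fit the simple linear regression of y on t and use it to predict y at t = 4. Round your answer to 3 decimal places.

n = 5, Σx = 33, Σy = -9.35, Σxy = -104.14, Σx² = 235
Sxx = Σx² − (Σx)²/n = 235 − 217.8 = 17.2
Sxy = Σxy − (Σx)(Σy)/n = -104.14 − (-61.71) = -42.43
b = Sxy/Sxx = -42.43/17.2 = -2.466860
a = ȳ − b·x̄ = -1.87 − (-2.466860)·6.6 = 14.411279
ŷ(4) = a + b·4 = 14.411279 + (-2.466860)·4 = 4.543837

4.544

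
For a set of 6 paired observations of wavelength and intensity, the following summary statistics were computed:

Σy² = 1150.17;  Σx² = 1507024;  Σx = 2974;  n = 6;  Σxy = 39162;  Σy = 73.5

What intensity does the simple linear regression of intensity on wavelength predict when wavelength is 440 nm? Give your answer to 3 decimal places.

7.632

Sxx = Σx² − (Σx)²/n = 1507024 − 1474112.666667 = 32911.333333
Sxy = Σxy − (Σx)(Σy)/n = 39162 − 36431.5 = 2730.5
b = Sxy/Sxx = 2730.5/32911.333333 = 0.082965
a = ȳ − b·x̄ = 12.25 − 0.082965·495.666667 = -28.873154
ŷ(440) = a + b·440 = -28.873154 + 0.082965·440 = 7.631596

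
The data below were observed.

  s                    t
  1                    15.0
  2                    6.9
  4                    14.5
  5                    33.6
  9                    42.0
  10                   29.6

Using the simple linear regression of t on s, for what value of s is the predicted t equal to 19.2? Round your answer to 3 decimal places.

3.675

n = 6, Σx = 31, Σy = 141.6, Σxy = 928.8, Σx² = 227
Sxx = Σx² − (Σx)²/n = 227 − 160.166667 = 66.833333
Sxy = Σxy − (Σx)(Σy)/n = 928.8 − 731.6 = 197.2
b = Sxy/Sxx = 197.2/66.833333 = 2.950623
a = ȳ − b·x̄ = 23.6 − 2.950623·5.166667 = 8.355112
Set a + b·x = 19.2: x = (19.2 − 8.355112) / 2.950623 = 3.675456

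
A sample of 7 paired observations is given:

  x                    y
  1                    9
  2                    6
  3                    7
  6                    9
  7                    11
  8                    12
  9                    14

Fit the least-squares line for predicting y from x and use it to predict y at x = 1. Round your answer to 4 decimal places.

n = 7, Σx = 36, Σy = 68, Σxy = 395, Σx² = 244
Sxx = Σx² − (Σx)²/n = 244 − 185.142857 = 58.857143
Sxy = Σxy − (Σx)(Σy)/n = 395 − 349.714286 = 45.285714
b = Sxy/Sxx = 45.285714/58.857143 = 0.769417
a = ȳ − b·x̄ = 9.714286 − 0.769417·5.142857 = 5.757282
ŷ(1) = a + b·1 = 5.757282 + 0.769417·1 = 6.526699

6.5267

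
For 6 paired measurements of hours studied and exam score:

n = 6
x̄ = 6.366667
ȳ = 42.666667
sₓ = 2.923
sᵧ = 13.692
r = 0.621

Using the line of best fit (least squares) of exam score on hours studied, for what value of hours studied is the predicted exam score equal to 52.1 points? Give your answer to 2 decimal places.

b = r · sᵧ/sₓ = 0.621 · 13.692/2.923 = 2.908906
a = ȳ − b·x̄ = 42.666667 − 2.908906·6.366667 = 24.146632
Set a + b·x = 52.1: x = (52.1 − 24.146632) / 2.908906 = 9.609581

9.61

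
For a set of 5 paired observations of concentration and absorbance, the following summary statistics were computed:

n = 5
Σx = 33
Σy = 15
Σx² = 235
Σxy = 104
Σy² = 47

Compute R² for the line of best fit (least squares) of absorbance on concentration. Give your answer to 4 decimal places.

0.7267

Sxx = Σx² − (Σx)²/n = 235 − 217.8 = 17.2
Sxy = Σxy − (Σx)(Σy)/n = 104 − 99 = 5
Syy = Σy² − (Σy)²/n = 47 − 45 = 2
R² = Sxy²/(Sxx·Syy) = (5)²/(17.2·2) = 0.726744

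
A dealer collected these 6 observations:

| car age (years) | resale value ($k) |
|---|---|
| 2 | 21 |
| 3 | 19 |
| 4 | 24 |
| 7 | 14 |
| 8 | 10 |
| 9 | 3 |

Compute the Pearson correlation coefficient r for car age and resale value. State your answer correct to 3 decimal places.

-0.896

n = 6, Σx = 33, Σy = 91, Σxy = 400, Σx² = 223, Σy² = 1683
Sxx = Σx² − (Σx)²/n = 223 − 181.5 = 41.5
Sxy = Σxy − (Σx)(Σy)/n = 400 − 500.5 = -100.5
Syy = Σy² − (Σy)²/n = 1683 − 1380.166667 = 302.833333
r = Sxy/√(Sxx·Syy) = -100.5/√(12567.583333) = -100.5/112.105233 = -0.896479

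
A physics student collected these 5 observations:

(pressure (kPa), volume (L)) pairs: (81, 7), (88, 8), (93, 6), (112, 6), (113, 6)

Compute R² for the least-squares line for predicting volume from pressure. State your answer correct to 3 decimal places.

0.465

n = 5, Σx = 487, Σy = 33, Σxy = 3179, Σx² = 48267, Σy² = 221
Sxx = Σx² − (Σx)²/n = 48267 − 47433.8 = 833.2
Sxy = Σxy − (Σx)(Σy)/n = 3179 − 3214.2 = -35.2
Syy = Σy² − (Σy)²/n = 221 − 217.8 = 3.2
R² = Sxy²/(Sxx·Syy) = (-35.2)²/(833.2·3.2) = 0.464714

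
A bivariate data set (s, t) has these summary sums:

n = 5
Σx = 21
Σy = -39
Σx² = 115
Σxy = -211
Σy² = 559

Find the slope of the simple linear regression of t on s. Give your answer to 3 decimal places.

Sxx = Σx² − (Σx)²/n = 115 − 88.2 = 26.8
Sxy = Σxy − (Σx)(Σy)/n = -211 − (-163.8) = -47.2
b = Sxy/Sxx = -47.2/26.8 = -1.761194

-1.761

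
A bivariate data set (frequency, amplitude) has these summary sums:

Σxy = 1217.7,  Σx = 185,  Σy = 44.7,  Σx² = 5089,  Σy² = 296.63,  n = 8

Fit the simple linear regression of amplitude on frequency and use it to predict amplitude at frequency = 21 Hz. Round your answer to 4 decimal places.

Sxx = Σx² − (Σx)²/n = 5089 − 4278.125 = 810.875
Sxy = Σxy − (Σx)(Σy)/n = 1217.7 − 1033.6875 = 184.0125
b = Sxy/Sxx = 184.0125/810.875 = 0.226931
a = ȳ − b·x̄ = 5.5875 − 0.226931·23.125 = 0.339726
ŷ(21) = a + b·21 = 0.339726 + 0.226931·21 = 5.105272

5.1053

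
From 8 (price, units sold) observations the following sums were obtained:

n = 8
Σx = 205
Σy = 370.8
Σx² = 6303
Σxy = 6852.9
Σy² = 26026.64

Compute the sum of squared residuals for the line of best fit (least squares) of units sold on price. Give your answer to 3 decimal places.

2156.973

Sxx = Σx² − (Σx)²/n = 6303 − 5253.125 = 1049.875
Sxy = Σxy − (Σx)(Σy)/n = 6852.9 − 9501.75 = -2648.85
Syy = Σy² − (Σy)²/n = 26026.64 − 17186.58 = 8840.06
b = Sxy/Sxx = -2648.85/1049.875 = -2.523015
SSE = Syy − b·Sxy = 8840.06 − (-2.523015)·(-2648.85) = 2156.972659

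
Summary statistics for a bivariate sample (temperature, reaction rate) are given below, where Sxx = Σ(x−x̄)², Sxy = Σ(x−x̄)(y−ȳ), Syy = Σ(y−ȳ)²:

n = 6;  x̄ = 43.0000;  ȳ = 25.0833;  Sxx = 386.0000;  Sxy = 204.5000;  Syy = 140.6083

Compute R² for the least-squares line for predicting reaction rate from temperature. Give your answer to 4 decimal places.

0.7705

R² = Sxy²/(Sxx·Syy) = (204.5)²/(386·140.6083) = 0.770528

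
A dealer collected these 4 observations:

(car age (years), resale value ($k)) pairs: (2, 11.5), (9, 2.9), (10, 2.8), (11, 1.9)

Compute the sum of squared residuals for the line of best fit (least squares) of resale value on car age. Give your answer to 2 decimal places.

0.85

n = 4, Σx = 32, Σy = 19.1, Σxy = 98, Σx² = 306, Σy² = 152.11
Sxx = Σx² − (Σx)²/n = 306 − 256 = 50
Sxy = Σxy − (Σx)(Σy)/n = 98 − 152.8 = -54.8
Syy = Σy² − (Σy)²/n = 152.11 − 91.2025 = 60.9075
b = Sxy/Sxx = -54.8/50 = -1.096
SSE = Syy − b·Sxy = 60.9075 − (-1.096)·(-54.8) = 0.8467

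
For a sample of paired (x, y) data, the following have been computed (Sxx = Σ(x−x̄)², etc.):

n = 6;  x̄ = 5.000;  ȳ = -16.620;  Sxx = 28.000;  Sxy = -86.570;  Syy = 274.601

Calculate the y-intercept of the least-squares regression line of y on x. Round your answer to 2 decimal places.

-1.16

b = Sxy/Sxx = -86.57/28 = -3.091786
a = ȳ − b·x̄ = -16.62 − (-3.091786)·5 = -1.161071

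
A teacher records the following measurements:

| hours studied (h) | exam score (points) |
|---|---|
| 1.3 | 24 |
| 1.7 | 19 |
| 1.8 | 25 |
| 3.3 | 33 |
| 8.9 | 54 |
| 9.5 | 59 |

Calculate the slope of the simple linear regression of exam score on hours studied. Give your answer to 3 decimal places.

4.405

n = 6, Σx = 26.5, Σy = 214, Σxy = 1258.5, Σx² = 188.17
Sxx = Σx² − (Σx)²/n = 188.17 − 117.041667 = 71.128333
Sxy = Σxy − (Σx)(Σy)/n = 1258.5 − 945.166667 = 313.333333
b = Sxy/Sxx = 313.333333/71.128333 = 4.405183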